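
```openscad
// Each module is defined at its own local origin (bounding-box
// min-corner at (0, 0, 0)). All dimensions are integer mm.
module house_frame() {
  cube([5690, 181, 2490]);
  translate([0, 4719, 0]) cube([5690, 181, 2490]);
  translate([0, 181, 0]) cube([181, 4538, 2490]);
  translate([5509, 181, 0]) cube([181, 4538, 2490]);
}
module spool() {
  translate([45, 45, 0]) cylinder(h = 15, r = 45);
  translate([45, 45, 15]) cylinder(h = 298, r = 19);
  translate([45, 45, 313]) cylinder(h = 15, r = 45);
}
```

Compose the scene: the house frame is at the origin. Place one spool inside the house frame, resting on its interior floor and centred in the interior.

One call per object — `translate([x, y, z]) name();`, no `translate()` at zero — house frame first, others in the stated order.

house_frame();
translate([2800, 2405, 0]) spool();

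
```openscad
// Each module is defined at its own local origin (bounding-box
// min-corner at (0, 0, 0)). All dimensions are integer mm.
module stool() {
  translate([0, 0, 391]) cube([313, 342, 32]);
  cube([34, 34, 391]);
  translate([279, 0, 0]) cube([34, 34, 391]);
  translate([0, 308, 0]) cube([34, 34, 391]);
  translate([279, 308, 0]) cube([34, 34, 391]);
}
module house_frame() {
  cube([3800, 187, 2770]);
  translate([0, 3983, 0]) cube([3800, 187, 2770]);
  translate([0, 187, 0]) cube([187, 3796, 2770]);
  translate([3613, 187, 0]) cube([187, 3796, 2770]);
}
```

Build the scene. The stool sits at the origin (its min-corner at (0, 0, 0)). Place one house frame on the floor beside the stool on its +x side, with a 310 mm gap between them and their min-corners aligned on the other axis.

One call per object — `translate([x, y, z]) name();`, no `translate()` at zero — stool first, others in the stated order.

stool();
translate([623, 0, 0]) house_frame();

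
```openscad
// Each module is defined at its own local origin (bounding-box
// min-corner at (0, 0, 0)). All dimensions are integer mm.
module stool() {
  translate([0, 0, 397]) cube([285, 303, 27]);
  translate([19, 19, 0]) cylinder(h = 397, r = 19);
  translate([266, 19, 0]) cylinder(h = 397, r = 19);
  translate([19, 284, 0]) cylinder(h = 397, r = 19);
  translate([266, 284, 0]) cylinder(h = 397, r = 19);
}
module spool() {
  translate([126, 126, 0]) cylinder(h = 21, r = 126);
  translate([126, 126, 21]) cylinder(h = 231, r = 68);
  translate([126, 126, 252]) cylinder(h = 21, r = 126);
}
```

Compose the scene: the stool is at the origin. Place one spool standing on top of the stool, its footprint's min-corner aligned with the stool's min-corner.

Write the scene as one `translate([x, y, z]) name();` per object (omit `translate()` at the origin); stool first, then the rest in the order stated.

stool();
translate([0, 0, 424]) spool();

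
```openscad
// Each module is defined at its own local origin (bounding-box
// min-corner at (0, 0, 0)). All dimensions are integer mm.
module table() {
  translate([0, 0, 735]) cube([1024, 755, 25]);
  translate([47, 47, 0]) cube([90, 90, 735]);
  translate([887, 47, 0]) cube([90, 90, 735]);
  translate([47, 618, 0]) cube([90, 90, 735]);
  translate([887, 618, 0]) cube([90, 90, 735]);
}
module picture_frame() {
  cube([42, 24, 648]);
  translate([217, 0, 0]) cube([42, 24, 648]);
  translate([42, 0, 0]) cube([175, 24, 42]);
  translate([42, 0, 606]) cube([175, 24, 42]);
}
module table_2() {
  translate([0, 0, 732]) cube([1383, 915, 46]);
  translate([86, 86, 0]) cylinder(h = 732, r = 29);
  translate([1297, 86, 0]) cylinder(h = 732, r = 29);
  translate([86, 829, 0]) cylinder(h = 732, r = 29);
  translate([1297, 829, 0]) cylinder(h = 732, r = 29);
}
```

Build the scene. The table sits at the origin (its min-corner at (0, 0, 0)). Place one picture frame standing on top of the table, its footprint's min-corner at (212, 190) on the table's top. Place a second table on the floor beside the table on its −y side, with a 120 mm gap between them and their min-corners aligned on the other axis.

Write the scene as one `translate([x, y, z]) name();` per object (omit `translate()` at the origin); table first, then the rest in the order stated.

table();
translate([212, 190, 760]) picture_frame();
translate([0, -1035, 0]) table_2();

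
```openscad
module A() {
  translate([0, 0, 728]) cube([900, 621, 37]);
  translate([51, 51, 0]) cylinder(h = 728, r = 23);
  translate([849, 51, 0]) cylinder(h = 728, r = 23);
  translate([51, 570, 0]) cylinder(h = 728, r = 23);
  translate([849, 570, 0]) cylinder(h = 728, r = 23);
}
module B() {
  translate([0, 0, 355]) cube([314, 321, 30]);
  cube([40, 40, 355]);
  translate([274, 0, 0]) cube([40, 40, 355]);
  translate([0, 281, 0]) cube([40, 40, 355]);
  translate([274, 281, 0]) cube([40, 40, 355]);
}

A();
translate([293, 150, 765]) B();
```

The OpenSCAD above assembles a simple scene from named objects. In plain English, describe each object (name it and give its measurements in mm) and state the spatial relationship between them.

A is a table with a 900×621 mm rectangular top, 37 mm thick, top surface at z = 765 mm, supported by four round legs of 46 mm diameter, each leg's bounding box inset 28 mm from the nearest pair of top edges, running from the floor.

B is a four-legged stool. The seat is a 314×321×30 mm slab whose top surface is at z = 385 mm; four square legs, each 40×40 mm in cross-section, run from the floor (z = 0) to the underside of the seat, each flush with a corner of the seat.

The stool is on top of the table, centred.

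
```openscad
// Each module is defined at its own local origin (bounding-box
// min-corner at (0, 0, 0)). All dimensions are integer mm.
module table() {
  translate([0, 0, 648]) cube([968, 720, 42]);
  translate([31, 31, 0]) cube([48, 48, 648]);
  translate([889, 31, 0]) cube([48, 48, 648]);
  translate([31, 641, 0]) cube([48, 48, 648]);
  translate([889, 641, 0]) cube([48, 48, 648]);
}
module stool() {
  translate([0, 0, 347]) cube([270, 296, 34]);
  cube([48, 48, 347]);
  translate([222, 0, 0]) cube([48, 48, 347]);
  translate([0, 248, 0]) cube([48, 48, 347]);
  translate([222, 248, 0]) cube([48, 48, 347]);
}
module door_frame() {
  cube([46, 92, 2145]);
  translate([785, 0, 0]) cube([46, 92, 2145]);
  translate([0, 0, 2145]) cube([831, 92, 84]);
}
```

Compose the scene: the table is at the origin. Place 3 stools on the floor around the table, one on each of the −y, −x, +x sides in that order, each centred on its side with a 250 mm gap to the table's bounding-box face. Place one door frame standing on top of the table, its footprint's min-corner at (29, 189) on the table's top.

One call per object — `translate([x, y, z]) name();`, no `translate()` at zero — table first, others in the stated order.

table();
translate([349, -546, 0]) stool();
translate([-520, 212, 0]) stool();
translate([1218, 212, 0]) stool();
translate([29, 189, 690]) door_frame();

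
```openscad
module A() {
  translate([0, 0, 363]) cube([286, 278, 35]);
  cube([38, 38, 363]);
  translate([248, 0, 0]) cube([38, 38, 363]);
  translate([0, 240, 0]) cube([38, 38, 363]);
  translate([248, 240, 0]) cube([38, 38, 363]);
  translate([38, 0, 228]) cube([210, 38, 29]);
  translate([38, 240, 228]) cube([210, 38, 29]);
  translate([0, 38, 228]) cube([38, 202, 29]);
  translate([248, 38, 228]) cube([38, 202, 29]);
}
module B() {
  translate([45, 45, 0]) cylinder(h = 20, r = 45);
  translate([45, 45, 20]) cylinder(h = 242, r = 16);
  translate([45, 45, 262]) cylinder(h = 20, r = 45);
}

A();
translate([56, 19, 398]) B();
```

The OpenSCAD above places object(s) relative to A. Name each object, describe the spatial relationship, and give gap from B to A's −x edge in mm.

The spool's min-x is at 56; the stool's min-x is 0; gap = 56 mm.

A is a stool. B is a spool. The spool is on top of the stool. The gap from the spool to the stool's −x edge is 56 mm.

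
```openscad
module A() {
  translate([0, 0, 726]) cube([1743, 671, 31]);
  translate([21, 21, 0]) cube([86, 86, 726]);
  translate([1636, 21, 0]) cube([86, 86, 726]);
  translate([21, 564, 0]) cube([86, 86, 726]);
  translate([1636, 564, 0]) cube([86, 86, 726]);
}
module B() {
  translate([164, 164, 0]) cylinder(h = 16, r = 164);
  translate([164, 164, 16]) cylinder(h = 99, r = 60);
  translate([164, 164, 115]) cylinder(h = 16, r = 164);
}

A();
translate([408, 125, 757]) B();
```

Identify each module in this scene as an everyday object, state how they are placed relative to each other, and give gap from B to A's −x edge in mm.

The spool's min-x is at 408; the table's min-x is 0; gap = 408 mm.

A is a table. B is a spool. The spool is on top of the table. The gap from the spool to the table's −x edge is 408 mm.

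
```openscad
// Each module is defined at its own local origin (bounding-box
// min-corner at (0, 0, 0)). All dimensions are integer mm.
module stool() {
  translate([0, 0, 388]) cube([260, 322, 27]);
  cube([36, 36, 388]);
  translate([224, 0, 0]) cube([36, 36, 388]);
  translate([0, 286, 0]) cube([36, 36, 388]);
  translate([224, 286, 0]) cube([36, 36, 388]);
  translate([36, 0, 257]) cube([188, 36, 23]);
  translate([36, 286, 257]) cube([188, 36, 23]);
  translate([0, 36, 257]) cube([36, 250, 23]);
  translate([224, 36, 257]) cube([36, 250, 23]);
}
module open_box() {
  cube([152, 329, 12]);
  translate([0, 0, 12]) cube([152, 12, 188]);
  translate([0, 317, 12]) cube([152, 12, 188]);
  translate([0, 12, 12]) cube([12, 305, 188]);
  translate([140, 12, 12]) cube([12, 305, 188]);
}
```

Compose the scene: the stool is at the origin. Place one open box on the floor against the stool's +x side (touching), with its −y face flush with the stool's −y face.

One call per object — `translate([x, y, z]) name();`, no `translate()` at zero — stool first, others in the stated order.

stool();
translate([260, 0, 0]) open_box();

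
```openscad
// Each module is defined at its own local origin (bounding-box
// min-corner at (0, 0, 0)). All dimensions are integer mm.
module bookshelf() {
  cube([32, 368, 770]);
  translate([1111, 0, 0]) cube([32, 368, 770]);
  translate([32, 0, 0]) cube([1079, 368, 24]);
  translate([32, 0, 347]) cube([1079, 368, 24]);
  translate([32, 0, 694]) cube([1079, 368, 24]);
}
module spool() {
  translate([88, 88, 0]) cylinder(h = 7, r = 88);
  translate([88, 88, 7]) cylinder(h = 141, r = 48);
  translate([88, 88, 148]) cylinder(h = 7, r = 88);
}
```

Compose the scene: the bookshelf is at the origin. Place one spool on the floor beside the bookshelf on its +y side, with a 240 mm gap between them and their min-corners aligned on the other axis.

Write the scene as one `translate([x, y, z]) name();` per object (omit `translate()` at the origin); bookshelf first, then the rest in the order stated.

bookshelf();
translate([0, 608, 0]) spool();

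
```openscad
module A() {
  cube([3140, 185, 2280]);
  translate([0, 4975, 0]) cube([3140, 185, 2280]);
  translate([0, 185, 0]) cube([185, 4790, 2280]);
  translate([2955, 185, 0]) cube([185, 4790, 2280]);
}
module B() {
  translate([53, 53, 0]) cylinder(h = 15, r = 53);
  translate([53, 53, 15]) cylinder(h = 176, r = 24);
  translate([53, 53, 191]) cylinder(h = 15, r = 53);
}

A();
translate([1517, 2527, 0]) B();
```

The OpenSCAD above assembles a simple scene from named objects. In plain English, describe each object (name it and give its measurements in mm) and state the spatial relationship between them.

A is the wall frame of a small rectangular building: four walls, each 2280 mm tall and 185 mm thick, enclosing a footprint 3140 mm (x) by 5160 mm (y) outside-to-outside, with no floor or roof. The front and back walls (the −y and +y sides) span the full width; the two side walls fit between them.

B is a spool: two coaxial disc flanges of radius 53 mm and thickness 15 mm, joined by a core cylinder of radius 24 mm and height 176 mm. The lower flange rests on z = 0 and the three cylinders share a vertical axis.

The spool sits inside the house frame, centred.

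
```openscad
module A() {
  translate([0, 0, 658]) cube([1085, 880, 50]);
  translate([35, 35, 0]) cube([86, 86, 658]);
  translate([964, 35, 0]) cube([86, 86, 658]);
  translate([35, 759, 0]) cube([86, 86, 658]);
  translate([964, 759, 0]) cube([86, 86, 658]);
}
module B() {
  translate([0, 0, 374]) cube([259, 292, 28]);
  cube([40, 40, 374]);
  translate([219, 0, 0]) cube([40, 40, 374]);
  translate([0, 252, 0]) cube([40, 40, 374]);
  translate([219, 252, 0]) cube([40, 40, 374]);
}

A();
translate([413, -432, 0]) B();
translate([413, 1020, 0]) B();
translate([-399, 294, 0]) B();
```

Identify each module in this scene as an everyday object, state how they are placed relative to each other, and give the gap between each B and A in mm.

Each stool's nearest face is 140 mm from the table's bounding box.

A is a table. B is a stool. Three stools sit around the table at the −y, +y, −x sides. The gap between each stool and the table is 140 mm.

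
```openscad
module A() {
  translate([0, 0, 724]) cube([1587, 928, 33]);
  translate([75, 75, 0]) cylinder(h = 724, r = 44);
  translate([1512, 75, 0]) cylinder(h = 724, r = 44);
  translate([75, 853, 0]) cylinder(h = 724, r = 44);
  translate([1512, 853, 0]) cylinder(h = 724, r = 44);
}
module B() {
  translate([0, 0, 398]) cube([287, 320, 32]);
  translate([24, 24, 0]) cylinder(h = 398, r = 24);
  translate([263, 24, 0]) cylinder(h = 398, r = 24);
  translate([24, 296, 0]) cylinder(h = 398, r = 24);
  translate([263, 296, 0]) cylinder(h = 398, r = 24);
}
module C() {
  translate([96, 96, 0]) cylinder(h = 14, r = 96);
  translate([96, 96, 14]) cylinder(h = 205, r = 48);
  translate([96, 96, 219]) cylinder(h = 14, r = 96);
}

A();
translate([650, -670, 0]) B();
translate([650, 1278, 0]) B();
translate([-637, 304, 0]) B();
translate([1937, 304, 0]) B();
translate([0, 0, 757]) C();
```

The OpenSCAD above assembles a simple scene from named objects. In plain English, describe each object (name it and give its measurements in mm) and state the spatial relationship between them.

A is a rectangular dining table. The top is 1587×928×33 mm with its upper surface at z = 757 mm. It stands on four round legs of 88 mm diameter, each leg's bounding box inset 31 mm from the nearest pair of top edges, running from the floor to the underside of the top.

B is a four-legged stool. The seat is 287×320 mm, 32 mm thick, top at z = 430 mm. It stands on four round legs, each 48 mm in diameter, from z = 0 to the seat underside, each leg's axis is inset half a diameter from the nearest pair of seat edges (so the leg's bounding box is flush with the corner).

C is a spool: two coaxial disc flanges of radius 96 mm and thickness 14 mm, joined by a core cylinder of radius 48 mm and height 205 mm. The lower flange rests on z = 0 and the three cylinders share a vertical axis.

Four stools sit around the table at the −y, +y, −x, +x sides. The spool is on top of the table.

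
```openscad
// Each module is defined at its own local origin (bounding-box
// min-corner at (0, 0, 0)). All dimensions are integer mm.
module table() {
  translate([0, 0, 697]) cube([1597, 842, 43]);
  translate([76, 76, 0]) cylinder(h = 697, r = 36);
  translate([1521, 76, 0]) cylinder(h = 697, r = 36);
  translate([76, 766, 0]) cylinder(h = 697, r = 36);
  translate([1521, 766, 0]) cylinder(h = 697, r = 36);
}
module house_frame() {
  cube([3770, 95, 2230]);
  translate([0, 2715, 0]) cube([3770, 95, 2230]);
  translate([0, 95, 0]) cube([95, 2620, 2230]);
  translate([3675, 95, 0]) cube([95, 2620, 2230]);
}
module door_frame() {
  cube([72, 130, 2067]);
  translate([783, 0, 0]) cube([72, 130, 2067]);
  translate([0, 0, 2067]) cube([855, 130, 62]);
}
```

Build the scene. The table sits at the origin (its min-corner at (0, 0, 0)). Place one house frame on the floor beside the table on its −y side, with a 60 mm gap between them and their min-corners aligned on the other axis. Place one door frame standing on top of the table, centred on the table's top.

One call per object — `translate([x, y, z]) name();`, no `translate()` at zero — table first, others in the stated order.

table();
translate([0, -2870, 0]) house_frame();
translate([371, 356, 740]) door_frame();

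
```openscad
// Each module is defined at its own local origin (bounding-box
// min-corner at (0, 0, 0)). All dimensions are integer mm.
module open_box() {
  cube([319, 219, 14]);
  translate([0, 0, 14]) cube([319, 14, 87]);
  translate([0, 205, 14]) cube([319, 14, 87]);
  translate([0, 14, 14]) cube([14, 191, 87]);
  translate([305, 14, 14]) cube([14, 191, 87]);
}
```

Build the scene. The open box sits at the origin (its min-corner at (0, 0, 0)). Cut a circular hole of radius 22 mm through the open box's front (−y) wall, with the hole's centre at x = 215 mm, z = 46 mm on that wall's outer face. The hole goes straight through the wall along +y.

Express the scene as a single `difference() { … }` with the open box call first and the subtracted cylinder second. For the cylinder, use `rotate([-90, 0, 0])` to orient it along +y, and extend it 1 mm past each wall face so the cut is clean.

difference() {
  open_box();
  translate([215, -1, 46]) rotate([-90, 0, 0]) cylinder(h = 16, r = 22);
}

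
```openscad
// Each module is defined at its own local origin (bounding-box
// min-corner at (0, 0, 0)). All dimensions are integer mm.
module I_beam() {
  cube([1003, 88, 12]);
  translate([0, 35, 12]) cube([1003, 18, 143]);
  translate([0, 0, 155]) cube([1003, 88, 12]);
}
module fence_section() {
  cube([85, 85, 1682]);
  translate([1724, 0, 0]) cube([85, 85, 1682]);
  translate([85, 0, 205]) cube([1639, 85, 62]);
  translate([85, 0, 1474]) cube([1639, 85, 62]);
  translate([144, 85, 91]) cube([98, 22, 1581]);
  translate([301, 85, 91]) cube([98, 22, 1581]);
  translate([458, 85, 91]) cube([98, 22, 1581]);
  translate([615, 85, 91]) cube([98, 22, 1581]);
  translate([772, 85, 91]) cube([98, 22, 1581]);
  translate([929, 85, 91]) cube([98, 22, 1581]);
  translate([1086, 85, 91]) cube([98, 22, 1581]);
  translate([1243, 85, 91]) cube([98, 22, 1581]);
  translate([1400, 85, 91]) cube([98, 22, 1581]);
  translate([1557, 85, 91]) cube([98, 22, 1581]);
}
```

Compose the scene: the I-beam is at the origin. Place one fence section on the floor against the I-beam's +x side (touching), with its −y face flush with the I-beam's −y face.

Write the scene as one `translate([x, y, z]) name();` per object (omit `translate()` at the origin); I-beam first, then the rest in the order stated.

I_beam();
translate([1003, 0, 0]) fence_section();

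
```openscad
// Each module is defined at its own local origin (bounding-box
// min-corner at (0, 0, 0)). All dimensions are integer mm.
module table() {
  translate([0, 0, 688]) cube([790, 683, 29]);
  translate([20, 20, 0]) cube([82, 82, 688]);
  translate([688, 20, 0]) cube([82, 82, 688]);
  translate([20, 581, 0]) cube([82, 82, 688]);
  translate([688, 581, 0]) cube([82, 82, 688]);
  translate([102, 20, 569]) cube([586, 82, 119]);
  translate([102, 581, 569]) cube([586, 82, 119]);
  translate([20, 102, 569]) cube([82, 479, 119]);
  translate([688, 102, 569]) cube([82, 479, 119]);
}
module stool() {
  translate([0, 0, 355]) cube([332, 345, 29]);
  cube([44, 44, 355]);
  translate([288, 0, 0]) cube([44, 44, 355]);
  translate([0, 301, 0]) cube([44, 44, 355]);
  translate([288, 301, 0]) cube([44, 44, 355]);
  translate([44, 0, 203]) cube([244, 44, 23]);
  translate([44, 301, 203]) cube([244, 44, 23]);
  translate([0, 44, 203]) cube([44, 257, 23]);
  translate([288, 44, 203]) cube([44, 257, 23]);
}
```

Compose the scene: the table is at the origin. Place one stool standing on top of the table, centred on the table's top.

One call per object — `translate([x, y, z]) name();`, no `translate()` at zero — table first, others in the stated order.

table();
translate([229, 169, 717]) stool();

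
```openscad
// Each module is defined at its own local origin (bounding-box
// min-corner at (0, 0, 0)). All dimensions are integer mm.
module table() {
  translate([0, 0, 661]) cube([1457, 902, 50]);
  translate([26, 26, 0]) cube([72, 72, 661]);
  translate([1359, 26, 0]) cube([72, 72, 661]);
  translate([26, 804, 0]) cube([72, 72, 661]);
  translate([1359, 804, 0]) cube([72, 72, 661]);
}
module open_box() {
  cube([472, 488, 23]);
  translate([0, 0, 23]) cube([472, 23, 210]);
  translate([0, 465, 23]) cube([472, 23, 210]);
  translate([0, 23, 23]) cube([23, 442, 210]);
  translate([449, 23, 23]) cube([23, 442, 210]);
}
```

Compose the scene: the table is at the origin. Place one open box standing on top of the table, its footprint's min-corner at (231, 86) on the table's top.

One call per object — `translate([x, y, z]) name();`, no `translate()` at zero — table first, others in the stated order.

table();
translate([231, 86, 711]) open_box();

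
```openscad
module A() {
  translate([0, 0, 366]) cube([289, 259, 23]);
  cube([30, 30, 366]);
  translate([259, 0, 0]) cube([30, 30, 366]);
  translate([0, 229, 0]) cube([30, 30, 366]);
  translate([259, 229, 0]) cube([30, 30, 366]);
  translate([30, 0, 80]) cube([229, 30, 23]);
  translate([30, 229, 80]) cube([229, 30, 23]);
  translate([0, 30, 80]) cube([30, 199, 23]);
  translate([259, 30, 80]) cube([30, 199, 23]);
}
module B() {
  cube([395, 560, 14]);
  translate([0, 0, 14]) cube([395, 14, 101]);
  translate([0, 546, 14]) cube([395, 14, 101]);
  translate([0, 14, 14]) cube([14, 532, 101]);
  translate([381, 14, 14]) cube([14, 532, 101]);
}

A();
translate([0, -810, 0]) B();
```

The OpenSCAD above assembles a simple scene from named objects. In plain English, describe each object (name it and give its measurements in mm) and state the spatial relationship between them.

A is a simple wooden stool: a rectangular seat 289 mm (x) by 259 mm (y), 23 mm thick, top face at z = 389 mm, on four square legs, each 30×30 mm in cross-section. The legs rest on z = 0, each flush with a corner of the seat. Four stretchers, 30 mm wide and 23 mm tall, connect adjacent legs with their undersides at z = 80 mm, each running between the inner faces of the legs it joins and aligned with the legs' outer faces on the other axis.

B is an open storage box with external size 395×560×115 mm and wall thickness 14 mm (the base is also 14 mm thick). The base covers the whole footprint; the four walls stand on the base, with the y-facing walls full-width and the x-facing walls fitting between their inner faces.

The open box is on the floor beside the stool on its −y side.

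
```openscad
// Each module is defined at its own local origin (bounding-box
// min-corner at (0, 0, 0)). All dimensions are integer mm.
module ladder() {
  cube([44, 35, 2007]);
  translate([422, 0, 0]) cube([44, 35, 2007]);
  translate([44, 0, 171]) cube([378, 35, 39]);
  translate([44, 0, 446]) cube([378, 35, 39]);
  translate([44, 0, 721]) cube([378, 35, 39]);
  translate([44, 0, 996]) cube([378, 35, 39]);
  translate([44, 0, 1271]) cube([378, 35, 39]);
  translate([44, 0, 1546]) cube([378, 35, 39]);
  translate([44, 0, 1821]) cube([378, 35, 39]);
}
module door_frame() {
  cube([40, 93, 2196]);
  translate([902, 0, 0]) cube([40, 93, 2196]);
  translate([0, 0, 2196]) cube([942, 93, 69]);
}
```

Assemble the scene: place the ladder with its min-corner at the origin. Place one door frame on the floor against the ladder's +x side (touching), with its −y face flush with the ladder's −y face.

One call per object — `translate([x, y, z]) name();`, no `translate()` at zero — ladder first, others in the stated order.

ladder();
translate([466, 0, 0]) door_frame();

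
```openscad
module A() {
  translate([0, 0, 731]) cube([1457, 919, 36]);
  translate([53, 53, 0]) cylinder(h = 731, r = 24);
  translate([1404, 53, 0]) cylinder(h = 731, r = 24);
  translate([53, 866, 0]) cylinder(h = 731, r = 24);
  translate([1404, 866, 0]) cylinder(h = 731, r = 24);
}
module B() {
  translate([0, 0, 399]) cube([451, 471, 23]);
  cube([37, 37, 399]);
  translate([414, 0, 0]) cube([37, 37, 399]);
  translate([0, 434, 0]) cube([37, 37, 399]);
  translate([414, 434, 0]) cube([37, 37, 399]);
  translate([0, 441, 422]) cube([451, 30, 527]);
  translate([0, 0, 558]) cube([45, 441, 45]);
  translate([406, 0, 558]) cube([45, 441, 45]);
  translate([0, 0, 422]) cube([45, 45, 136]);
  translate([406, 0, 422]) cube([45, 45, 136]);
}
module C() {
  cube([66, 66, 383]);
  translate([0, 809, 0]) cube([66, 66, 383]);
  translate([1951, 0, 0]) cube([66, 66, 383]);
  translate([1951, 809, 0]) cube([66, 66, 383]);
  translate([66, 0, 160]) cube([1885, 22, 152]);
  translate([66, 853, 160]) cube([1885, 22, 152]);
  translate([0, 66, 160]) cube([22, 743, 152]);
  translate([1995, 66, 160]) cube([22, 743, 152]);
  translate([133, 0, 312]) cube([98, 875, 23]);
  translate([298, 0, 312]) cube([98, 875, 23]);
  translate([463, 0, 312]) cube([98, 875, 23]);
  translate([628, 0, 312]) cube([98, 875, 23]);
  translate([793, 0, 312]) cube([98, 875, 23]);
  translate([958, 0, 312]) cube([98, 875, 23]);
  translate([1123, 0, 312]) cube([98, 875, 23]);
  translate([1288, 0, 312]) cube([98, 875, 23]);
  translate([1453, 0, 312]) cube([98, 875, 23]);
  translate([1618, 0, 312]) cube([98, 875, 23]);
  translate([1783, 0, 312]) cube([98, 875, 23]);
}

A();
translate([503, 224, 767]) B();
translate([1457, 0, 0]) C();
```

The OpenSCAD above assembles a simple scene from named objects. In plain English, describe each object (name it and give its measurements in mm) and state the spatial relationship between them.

A is a table: top 1457 mm (x) × 919 mm (y), 36 mm thick, upper face at z = 767 mm, on four round legs of 48 mm diameter, each leg's bounding box inset 29 mm from the nearest pair of top edges, running from z = 0 to the bottom of the top.

B is a chair. The seat is a 451×471×23 mm slab with its top at z = 422 mm, on four 37×37 mm corner legs (flush with the seat edges, standing on z = 0). A flat backrest 30 mm thick, 527 mm tall, spans the full seat width and rises from the seat top along its +y edge, rear face flush with the rear of the seat. Two armrests of 45×45 mm section run along each side from the seat's front edge to the front of the backrest, top faces 181 mm above the seat top and outer faces flush with the seat's x-edges; a 45×45 mm post under the front of each armrest stands on the seat at the front corner.

C is a bed frame 2017 mm long (x) by 875 mm wide (y). Four 66×66 mm corner posts, 383 mm tall, at the corners of the footprint. Four rails of 22 mm thickness and 152 mm height run between adjacent posts with their undersides at z = 160 mm, their outer faces flush with the outside of the frame (the two x-running rails run between the posts' inner faces; the two y-running rails run between the posts' inner faces). 11 slats, each 98 mm wide (x) and 23 mm thick, lie across the top of the two x-running rails, running the full 875 mm width of the frame in y; the slats are evenly spaced along x between the inner faces of the end posts with equal gaps (rounded down to the nearest mm) at the −x end and between each pair — any rounding remainder accumulates at the +x end.

The chair is on top of the table, centred. The bed frame is against the table's +x side, with their −y faces flush.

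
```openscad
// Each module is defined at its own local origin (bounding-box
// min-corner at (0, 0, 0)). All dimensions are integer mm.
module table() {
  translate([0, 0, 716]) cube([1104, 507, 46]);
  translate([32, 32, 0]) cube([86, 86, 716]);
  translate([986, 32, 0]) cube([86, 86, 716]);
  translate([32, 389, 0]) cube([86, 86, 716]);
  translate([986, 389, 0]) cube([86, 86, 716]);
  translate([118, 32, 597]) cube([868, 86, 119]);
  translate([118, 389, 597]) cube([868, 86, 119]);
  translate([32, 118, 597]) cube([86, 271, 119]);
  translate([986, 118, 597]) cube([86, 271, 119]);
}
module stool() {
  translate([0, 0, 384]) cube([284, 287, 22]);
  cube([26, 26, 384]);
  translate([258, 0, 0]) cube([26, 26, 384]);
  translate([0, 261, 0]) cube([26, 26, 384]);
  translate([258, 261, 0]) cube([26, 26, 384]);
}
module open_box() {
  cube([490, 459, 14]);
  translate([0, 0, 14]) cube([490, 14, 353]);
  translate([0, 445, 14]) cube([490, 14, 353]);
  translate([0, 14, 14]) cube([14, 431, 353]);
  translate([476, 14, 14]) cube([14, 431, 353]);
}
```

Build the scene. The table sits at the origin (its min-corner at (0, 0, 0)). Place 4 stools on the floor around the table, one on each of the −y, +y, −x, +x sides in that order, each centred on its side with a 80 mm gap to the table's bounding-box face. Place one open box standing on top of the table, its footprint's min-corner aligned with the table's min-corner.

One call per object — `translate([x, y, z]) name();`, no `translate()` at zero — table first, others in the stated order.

table();
translate([410, -367, 0]) stool();
translate([410, 587, 0]) stool();
translate([-364, 110, 0]) stool();
translate([1184, 110, 0]) stool();
translate([0, 0, 762]) open_box();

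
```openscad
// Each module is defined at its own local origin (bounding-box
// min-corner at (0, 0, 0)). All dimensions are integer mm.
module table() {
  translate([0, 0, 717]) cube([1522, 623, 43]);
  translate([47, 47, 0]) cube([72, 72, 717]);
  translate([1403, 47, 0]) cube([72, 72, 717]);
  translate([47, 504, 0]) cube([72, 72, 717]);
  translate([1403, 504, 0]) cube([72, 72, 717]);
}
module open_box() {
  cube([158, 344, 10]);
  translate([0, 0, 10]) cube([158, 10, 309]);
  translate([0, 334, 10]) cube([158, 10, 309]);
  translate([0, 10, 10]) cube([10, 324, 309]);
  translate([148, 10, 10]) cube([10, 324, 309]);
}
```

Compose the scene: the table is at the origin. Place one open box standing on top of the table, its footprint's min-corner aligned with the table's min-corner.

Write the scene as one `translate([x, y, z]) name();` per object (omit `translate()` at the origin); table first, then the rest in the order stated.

table();
translate([0, 0, 760]) open_box();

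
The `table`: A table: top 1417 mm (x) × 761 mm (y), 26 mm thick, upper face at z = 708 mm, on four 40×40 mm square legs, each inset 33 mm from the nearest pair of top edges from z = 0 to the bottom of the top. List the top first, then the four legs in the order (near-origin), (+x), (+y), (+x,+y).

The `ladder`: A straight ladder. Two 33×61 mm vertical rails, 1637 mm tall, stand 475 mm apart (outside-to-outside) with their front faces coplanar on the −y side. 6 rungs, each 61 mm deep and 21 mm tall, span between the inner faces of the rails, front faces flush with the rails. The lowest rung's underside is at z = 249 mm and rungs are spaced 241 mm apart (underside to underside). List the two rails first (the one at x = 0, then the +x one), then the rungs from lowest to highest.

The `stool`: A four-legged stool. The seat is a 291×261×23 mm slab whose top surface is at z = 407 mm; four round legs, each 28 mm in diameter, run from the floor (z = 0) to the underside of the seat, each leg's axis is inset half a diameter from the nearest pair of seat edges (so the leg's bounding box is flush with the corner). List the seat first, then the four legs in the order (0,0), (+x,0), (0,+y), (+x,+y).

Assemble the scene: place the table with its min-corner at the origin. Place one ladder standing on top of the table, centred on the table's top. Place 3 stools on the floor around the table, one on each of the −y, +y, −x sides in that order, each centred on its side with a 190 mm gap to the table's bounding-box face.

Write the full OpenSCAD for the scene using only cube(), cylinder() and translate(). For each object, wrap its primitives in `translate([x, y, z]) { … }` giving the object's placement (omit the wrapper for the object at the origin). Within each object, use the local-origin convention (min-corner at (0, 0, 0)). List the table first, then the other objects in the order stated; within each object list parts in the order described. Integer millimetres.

translate([0, 0, 682]) cube([1417, 761, 26]);
translate([33, 33, 0]) cube([40, 40, 682]);
translate([1344, 33, 0]) cube([40, 40, 682]);
translate([33, 688, 0]) cube([40, 40, 682]);
translate([1344, 688, 0]) cube([40, 40, 682]);
translate([471, 350, 708]) {
  cube([33, 61, 1637]);
  translate([442, 0, 0]) cube([33, 61, 1637]);
  translate([33, 0, 249]) cube([409, 61, 21]);
  translate([33, 0, 490]) cube([409, 61, 21]);
  translate([33, 0, 731]) cube([409, 61, 21]);
  translate([33, 0, 972]) cube([409, 61, 21]);
  translate([33, 0, 1213]) cube([409, 61, 21]);
  translate([33, 0, 1454]) cube([409, 61, 21]);
}
translate([563, -451, 0]) {
  translate([0, 0, 384]) cube([291, 261, 23]);
  translate([14, 14, 0]) cylinder(h = 384, r = 14);
  translate([277, 14, 0]) cylinder(h = 384, r = 14);
  translate([14, 247, 0]) cylinder(h = 384, r = 14);
  translate([277, 247, 0]) cylinder(h = 384, r = 14);
}
translate([563, 951, 0]) {
  translate([0, 0, 384]) cube([291, 261, 23]);
  translate([14, 14, 0]) cylinder(h = 384, r = 14);
  translate([277, 14, 0]) cylinder(h = 384, r = 14);
  translate([14, 247, 0]) cylinder(h = 384, r = 14);
  translate([277, 247, 0]) cylinder(h = 384, r = 14);
}
translate([-481, 250, 0]) {
  translate([0, 0, 384]) cube([291, 261, 23]);
  translate([14, 14, 0]) cylinder(h = 384, r = 14);
  translate([277, 14, 0]) cylinder(h = 384, r = 14);
  translate([14, 247, 0]) cylinder(h = 384, r = 14);
  translate([277, 247, 0]) cylinder(h = 384, r = 14);
}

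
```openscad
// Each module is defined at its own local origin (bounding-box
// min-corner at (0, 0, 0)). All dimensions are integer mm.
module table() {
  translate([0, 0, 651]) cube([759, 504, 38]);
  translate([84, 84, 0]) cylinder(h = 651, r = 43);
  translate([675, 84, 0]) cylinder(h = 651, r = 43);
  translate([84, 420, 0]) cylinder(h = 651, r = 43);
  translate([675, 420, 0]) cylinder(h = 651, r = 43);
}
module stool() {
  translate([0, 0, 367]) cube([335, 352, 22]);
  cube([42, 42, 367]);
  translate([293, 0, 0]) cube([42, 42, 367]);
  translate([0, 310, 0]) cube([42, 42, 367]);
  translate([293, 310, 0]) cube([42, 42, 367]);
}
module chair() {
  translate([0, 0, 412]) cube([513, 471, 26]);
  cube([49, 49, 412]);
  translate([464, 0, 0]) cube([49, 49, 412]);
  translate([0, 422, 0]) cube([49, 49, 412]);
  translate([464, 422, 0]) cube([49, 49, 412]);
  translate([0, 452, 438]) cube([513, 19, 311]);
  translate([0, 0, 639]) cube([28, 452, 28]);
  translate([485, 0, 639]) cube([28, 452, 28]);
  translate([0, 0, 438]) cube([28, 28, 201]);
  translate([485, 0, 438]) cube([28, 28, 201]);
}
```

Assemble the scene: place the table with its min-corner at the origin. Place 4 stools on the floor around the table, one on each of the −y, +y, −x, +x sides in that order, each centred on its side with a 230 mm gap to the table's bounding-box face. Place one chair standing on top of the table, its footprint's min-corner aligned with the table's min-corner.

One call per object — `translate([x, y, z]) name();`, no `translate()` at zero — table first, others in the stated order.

table();
translate([212, -582, 0]) stool();
translate([212, 734, 0]) stool();
translate([-565, 76, 0]) stool();
translate([989, 76, 0]) stool();
translate([0, 0, 689]) chair();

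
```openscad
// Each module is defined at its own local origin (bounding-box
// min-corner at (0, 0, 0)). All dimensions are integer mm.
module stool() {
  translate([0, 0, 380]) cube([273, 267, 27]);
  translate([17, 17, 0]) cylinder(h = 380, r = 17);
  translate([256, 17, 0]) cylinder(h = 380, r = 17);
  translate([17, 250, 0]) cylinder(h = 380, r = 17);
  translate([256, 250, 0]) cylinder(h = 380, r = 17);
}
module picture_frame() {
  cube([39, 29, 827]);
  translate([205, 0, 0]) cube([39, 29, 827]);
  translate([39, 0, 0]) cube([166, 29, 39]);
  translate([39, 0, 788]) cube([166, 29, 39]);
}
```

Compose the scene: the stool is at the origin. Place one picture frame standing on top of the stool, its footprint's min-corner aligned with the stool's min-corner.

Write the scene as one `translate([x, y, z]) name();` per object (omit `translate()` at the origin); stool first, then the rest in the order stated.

stool();
translate([0, 0, 407]) picture_frame();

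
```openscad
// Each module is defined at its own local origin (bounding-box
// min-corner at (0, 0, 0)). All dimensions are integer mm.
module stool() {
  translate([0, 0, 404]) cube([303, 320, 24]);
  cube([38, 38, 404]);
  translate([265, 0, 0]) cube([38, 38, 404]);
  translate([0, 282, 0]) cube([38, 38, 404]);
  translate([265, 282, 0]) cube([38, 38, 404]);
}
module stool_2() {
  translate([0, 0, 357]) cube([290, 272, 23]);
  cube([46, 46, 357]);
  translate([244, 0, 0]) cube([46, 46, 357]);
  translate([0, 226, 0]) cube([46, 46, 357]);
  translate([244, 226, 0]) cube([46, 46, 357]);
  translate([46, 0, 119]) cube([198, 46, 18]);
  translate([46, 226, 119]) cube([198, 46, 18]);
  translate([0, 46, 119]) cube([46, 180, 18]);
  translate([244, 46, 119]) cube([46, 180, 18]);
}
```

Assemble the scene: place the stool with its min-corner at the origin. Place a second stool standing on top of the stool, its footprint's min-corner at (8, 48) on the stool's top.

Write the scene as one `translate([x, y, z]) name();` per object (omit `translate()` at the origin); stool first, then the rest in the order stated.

stool();
translate([8, 48, 428]) stool_2();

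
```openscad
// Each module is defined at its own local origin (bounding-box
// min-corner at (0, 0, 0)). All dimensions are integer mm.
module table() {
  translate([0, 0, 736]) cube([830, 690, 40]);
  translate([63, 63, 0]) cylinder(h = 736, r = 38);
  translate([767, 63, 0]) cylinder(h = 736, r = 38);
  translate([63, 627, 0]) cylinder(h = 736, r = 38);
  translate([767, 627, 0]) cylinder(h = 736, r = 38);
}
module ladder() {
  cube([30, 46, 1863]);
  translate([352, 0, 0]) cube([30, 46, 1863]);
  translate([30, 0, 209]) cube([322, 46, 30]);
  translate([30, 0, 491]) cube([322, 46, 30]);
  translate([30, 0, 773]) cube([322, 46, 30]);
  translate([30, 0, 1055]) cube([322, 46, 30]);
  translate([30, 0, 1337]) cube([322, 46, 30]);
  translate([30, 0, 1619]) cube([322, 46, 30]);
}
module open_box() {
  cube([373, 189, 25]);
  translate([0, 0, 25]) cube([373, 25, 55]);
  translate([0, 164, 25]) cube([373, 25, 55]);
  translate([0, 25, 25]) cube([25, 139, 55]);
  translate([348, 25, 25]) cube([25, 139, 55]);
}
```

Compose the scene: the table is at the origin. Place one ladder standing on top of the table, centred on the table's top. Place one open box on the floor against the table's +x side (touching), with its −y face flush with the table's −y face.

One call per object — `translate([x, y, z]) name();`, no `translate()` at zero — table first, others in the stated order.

table();
translate([224, 322, 776]) ladder();
translate([830, 0, 0]) open_box();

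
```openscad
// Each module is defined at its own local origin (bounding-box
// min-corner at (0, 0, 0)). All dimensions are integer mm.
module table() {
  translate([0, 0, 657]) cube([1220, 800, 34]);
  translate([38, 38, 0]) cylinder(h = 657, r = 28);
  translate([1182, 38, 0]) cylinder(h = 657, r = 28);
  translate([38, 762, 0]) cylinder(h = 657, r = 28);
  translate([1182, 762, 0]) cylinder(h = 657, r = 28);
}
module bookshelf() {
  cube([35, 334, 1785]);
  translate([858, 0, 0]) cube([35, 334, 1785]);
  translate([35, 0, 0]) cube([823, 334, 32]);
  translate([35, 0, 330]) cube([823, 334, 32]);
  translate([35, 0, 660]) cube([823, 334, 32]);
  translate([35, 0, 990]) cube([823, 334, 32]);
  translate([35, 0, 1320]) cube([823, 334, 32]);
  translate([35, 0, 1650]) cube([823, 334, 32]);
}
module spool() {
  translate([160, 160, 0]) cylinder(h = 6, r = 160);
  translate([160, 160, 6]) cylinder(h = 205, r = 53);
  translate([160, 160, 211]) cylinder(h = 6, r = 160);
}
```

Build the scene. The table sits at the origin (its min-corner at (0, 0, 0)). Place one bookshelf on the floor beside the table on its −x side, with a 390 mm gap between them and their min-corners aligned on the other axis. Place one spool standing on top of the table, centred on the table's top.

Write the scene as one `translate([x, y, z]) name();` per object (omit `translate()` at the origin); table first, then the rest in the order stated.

table();
translate([-1283, 0, 0]) bookshelf();
translate([450, 240, 691]) spool();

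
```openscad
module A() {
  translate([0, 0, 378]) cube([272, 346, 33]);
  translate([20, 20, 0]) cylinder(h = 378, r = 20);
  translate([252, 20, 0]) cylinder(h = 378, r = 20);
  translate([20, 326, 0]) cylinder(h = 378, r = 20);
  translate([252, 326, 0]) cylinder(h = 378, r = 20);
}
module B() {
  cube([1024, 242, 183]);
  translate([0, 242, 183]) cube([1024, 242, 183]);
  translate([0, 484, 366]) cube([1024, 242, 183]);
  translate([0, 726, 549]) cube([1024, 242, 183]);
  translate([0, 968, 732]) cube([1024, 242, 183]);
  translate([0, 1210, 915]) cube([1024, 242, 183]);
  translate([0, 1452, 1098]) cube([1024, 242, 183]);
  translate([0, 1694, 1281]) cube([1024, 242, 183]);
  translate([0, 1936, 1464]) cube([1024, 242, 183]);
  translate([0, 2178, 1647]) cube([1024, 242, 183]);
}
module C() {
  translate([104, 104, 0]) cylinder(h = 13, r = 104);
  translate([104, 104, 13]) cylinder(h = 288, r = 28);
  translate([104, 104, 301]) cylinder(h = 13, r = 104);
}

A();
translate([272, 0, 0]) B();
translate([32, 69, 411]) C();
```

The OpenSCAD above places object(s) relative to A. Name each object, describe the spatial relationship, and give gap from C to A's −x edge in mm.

The spool's min-x is at 32; the stool's min-x is 0; gap = 32 mm.

A is a stool. B is a staircase. C is a spool. The staircase is against the stool's +x side, with their −y faces flush. The spool is on top of the stool, centred. The gap from the spool to the stool's −x edge is 32 mm.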